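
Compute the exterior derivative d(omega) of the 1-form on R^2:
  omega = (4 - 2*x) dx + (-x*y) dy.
d(omega) = (-y) dx ∧ dy

For a 1-form omega = sum_i f_i dx_i, the exterior derivative is
  d(omega) = sum_{i < j} (∂f_j/∂x_i - ∂f_i/∂x_j) dx_i ∧ dx_j.
  coefficient of dx ∧ dy: ∂f_2/∂x - ∂f_1/∂y = ∂(-x*y)/∂x - ∂(4 - 2*x)/∂y = -y
Assembling: d(omega) = (-y) dx ∧ dy.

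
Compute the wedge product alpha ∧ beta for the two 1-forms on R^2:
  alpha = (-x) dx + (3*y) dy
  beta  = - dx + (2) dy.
alpha ∧ beta = (-2*x + 3*y) dx ∧ dy

Distribute the wedge, using dx_i ∧ dx_j = -dx_j ∧ dx_i and dx_i ∧ dx_i = 0. For each pair (i, j) with i < j, the coefficient of dx_i ∧ dx_j in alpha ∧ beta is (alpha_i * beta_j - alpha_j * beta_i). Collecting: alpha ∧ beta = (-2*x + 3*y) dx ∧ dy.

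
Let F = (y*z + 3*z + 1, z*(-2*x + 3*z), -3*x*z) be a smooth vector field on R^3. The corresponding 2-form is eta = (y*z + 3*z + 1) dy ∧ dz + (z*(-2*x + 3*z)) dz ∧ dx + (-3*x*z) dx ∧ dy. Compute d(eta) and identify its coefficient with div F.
d(eta) = (-3*x) dx ∧ dy ∧ dz; div F = -3*x

For a 2-form in R^3 of the form above, applying d gives a 3-form with coefficient ∂P/∂x + ∂Q/∂y + ∂R/∂z:
  ∂P/∂x = 0
  ∂Q/∂y = 0
  ∂R/∂z = -3*x
Sum = -3*x, which is exactly div F.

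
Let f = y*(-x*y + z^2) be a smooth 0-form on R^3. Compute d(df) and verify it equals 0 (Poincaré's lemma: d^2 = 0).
d(df) = 0

Step 1: df = sum_i (∂f/∂x_i) dx_i = (-y^2) dx + (-2*x*y + z^2) dy + (2*y*z) dz.
Step 2: Apply d again. Using the 1-form formula, the coefficient of dx ∧ dy in d(df) is ∂^2 f/∂x ∂y - ∂^2 f/∂y ∂x = (-2*y) - (-2*y) = 0 (equality of mixed partials for smooth f).
Similarly for dx ∧ dz and dy ∧ dz — all coefficients vanish. So d(df) = 0.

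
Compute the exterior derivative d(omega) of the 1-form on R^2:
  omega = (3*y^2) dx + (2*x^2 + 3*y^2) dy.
d(omega) = (4*x - 6*y) dx ∧ dy

For a 1-form omega = sum_i f_i dx_i, the exterior derivative is
  d(omega) = sum_{i < j} (∂f_j/∂x_i - ∂f_i/∂x_j) dx_i ∧ dx_j.
  coefficient of dx ∧ dy: ∂f_2/∂x - ∂f_1/∂y = ∂(2*x^2 + 3*y^2)/∂x - ∂(3*y^2)/∂y = 4*x - 6*y
Assembling: d(omega) = (4*x - 6*y) dx ∧ dy.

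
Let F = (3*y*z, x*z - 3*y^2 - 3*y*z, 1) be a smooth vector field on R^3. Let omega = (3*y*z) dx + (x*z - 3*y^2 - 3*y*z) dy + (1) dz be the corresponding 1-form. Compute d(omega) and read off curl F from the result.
d(omega) = (-x + 3*y) dy ∧ dz + (3*y) dz ∧ dx + (-2*z) dx ∧ dy; curl F = (-x + 3*y, 3*y, -2*z)

d omega = sum_{i<j} (∂f_j/∂x_i - ∂f_i/∂x_j) dx_i ∧ dx_j. Under the identification (dy ∧ dz, dz ∧ dx, dx ∧ dy) ↔ (e_x, e_y, e_z), the coefficients are exactly the components of curl F. Compute:
  ∂R/∂y - ∂Q/∂z = (0) - (x - 3*y) = -x + 3*y
  ∂P/∂z - ∂R/∂x = (3*y) - (0) = 3*y
  ∂Q/∂x - ∂P/∂y = (z) - (3*z) = -2*z.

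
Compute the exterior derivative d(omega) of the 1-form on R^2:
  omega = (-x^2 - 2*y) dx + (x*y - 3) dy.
d(omega) = (y + 2) dx ∧ dy

For a 1-form omega = sum_i f_i dx_i, the exterior derivative is
  d(omega) = sum_{i < j} (∂f_j/∂x_i - ∂f_i/∂x_j) dx_i ∧ dx_j.
  coefficient of dx ∧ dy: ∂f_2/∂x - ∂f_1/∂y = ∂(x*y - 3)/∂x - ∂(-x^2 - 2*y)/∂y = y + 2
Assembling: d(omega) = (y + 2) dx ∧ dy.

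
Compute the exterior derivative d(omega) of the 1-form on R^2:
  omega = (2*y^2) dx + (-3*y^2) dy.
d(omega) = (-4*y) dx ∧ dy

For a 1-form omega = sum_i f_i dx_i, the exterior derivative is
  d(omega) = sum_{i < j} (∂f_j/∂x_i - ∂f_i/∂x_j) dx_i ∧ dx_j.
  coefficient of dx ∧ dy: ∂f_2/∂x - ∂f_1/∂y = ∂(-3*y^2)/∂x - ∂(2*y^2)/∂y = -4*y
Assembling: d(omega) = (-4*y) dx ∧ dy.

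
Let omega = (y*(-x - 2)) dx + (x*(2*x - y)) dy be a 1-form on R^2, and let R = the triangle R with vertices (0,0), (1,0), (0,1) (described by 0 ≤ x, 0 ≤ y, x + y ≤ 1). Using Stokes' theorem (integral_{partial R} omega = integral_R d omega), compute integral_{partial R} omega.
integral_(partial R) omega = 5/3

Stokes: integral_partial_R omega = integral_R d omega with d omega = (∂Q/∂x - ∂P/∂y) dx ∧ dy.
  ∂Q/∂x = 4*x - y
  ∂P/∂y = -x - 2
  integrand = ∂Q/∂x - ∂P/∂y = 5*x - y + 2.
Integrating over R: integral_0^1 integral_0^{1-x} (5*x - y + 2) dy dx = 5/3.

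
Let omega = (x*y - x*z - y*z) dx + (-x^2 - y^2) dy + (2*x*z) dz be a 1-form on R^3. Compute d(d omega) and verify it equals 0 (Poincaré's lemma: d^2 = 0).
d(d omega) = 0

Step 1: d omega = sum_{i<j} (∂f_j/∂x_i - ∂f_i/∂x_j) dx_i ∧ dx_j:
  coeff of dx ∧ dy: -3*x + z
  coeff of dx ∧ dz: x + y + 2*z
  coeff of dy ∧ dz: 0
Step 2: Apply d again to each 2-form coefficient. The only possible 3-form in R^3 is dx ∧ dy ∧ dz, with coefficient
  ∂(coeff of dy∧dz)/∂x - ∂(coeff of dx∧dz)/∂y + ∂(coeff of dx∧dy)/∂z
  = ∂/∂x (0) - ∂/∂y (x + y + 2*z) + ∂/∂z (-3*x + z).
Each of these terms simplifies to sums of mixed partials that cancel in pairs. The result is 0 (by equality of mixed partials for smooth functions — Schwarz / Clairaut).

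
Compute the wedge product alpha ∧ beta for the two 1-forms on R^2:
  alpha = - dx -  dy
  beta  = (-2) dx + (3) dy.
alpha ∧ beta = (-5) dx ∧ dy

Distribute the wedge, using dx_i ∧ dx_j = -dx_j ∧ dx_i and dx_i ∧ dx_i = 0. For each pair (i, j) with i < j, the coefficient of dx_i ∧ dx_j in alpha ∧ beta is (alpha_i * beta_j - alpha_j * beta_i). Collecting: alpha ∧ beta = (-5) dx ∧ dy.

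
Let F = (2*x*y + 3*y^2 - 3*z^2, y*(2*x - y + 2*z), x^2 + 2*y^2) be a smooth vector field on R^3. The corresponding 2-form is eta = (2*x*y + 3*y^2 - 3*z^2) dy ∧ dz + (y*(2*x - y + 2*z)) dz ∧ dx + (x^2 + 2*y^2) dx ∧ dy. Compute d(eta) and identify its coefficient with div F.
d(eta) = (2*x + 2*z) dx ∧ dy ∧ dz; div F = 2*x + 2*z

For a 2-form in R^3 of the form above, applying d gives a 3-form with coefficient ∂P/∂x + ∂Q/∂y + ∂R/∂z:
  ∂P/∂x = 2*y
  ∂Q/∂y = 2*x - 2*y + 2*z
  ∂R/∂z = 0
Sum = 2*x + 2*z, which is exactly div F.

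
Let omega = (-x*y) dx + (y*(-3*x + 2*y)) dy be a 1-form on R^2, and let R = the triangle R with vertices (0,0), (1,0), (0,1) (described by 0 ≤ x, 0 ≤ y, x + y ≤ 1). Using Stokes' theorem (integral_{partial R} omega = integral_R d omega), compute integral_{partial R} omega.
integral_(partial R) omega = -1/3

Stokes: integral_partial_R omega = integral_R d omega with d omega = (∂Q/∂x - ∂P/∂y) dx ∧ dy.
  ∂Q/∂x = -3*y
  ∂P/∂y = -x
  integrand = ∂Q/∂x - ∂P/∂y = x - 3*y.
Integrating over R: integral_0^1 integral_0^{1-x} (x - 3*y) dy dx = -1/3.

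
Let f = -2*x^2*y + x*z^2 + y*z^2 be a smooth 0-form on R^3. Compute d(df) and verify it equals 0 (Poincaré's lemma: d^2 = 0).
d(df) = 0

Step 1: df = sum_i (∂f/∂x_i) dx_i = (-4*x*y + z^2) dx + (-2*x^2 + z^2) dy + (2*z*(x + y)) dz.
Step 2: Apply d again. Using the 1-form formula, the coefficient of dx ∧ dy in d(df) is ∂^2 f/∂x ∂y - ∂^2 f/∂y ∂x = (-4*x) - (-4*x) = 0 (equality of mixed partials for smooth f).
Similarly for dx ∧ dz and dy ∧ dz — all coefficients vanish. So d(df) = 0.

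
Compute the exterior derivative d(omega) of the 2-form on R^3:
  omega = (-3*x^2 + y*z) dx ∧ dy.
d(omega) = (y) dx ∧ dy ∧ dz

For a 2-form omega = sum_{i<j} g_{ij} dx_i ∧ dx_j, the exterior derivative is
  d(omega) = sum_{i<j} d(g_{ij}) ∧ dx_i ∧ dx_j = sum_{i<j, k} (∂g_{ij}/∂x_k) dx_k ∧ dx_i ∧ dx_j.
Expand each term, using dx_k ∧ dx_i ∧ dx_j = sgn(permutation) dx_{(a)} ∧ dx_{(b)} ∧ dx_{(c)} with (a < b < c) sorted:
  d(-3*x^2 + y*z) includes (∂/∂z)(-3*x^2 + y*z) dz = (y) dz, which multiplied by dx ∧ dy gives (y) dx ∧ dy ∧ dz
Collecting like 3-forms: d(omega) = (y) dx ∧ dy ∧ dz.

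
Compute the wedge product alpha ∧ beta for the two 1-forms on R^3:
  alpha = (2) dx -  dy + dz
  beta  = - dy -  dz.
alpha ∧ beta = (-2) dx ∧ dy + (-2) dx ∧ dz + (2) dy ∧ dz

Distribute the wedge, using dx_i ∧ dx_j = -dx_j ∧ dx_i and dx_i ∧ dx_i = 0. For each pair (i, j) with i < j, the coefficient of dx_i ∧ dx_j in alpha ∧ beta is (alpha_i * beta_j - alpha_j * beta_i). Collecting: alpha ∧ beta = (-2) dx ∧ dy + (-2) dx ∧ dz + (2) dy ∧ dz.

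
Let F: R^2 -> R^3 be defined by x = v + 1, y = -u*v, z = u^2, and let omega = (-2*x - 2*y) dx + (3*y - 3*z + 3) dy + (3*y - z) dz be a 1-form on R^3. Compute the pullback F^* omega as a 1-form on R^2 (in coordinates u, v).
F^* omega = (-2*u^3 - 3*u^2*v + 3*u*v^2 - 3*v) du + (3*u^3 + 3*u^2*v + 2*u*v - 3*u - 2*v - 2) dv

Using F^*(f dg) = (f ∘ F) d(g ∘ F), substitute each coordinate x_i by F_i(u, v) in f_i, and replace dx_i by d F_i = (∂F_i/∂u) du + (∂F_i/∂v) dv.
  For the x component: f_1(F) = 2*u*v - 2*v - 2; d F_1 = (0) du + (1) dv
  For the y component: f_2(F) = -3*u^2 - 3*u*v + 3; d F_2 = (-v) du + (-u) dv
  For the z component: f_3(F) = u*(-u - 3*v); d F_3 = (2*u) du + (0) dv
Combining and collecting du, dv coefficients:
  coeff of du: -2*u^3 - 3*u^2*v + 3*u*v^2 - 3*v
  coeff of dv: 3*u^3 + 3*u^2*v + 2*u*v - 3*u - 2*v - 2
F^* omega = (-2*u^3 - 3*u^2*v + 3*u*v^2 - 3*v) du + (3*u^3 + 3*u^2*v + 2*u*v - 3*u - 2*v - 2) dv.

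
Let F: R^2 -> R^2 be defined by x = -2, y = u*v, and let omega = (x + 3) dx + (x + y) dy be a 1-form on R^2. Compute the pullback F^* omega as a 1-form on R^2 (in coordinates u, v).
F^* omega = (v*(u*v - 2)) du + (u*(u*v - 2)) dv

Using F^*(f dg) = (f ∘ F) d(g ∘ F), substitute each coordinate x_i by F_i(u, v) in f_i, and replace dx_i by d F_i = (∂F_i/∂u) du + (∂F_i/∂v) dv.
  For the x component: f_1(F) = 1; d F_1 = (0) du + (0) dv
  For the y component: f_2(F) = u*v - 2; d F_2 = (v) du + (u) dv
Combining and collecting du, dv coefficients:
  coeff of du: v*(u*v - 2)
  coeff of dv: u*(u*v - 2)
F^* omega = (v*(u*v - 2)) du + (u*(u*v - 2)) dv.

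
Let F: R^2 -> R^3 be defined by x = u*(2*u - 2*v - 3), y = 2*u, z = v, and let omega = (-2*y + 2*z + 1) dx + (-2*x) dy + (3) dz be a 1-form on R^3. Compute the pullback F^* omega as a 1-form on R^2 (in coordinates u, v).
F^* omega = (-24*u^2 + 24*u*v + 28*u - 4*v^2 - 8*v - 3) du + (8*u^2 - 4*u*v - 2*u + 3) dv

Using F^*(f dg) = (f ∘ F) d(g ∘ F), substitute each coordinate x_i by F_i(u, v) in f_i, and replace dx_i by d F_i = (∂F_i/∂u) du + (∂F_i/∂v) dv.
  For the x component: f_1(F) = -4*u + 2*v + 1; d F_1 = (4*u - 2*v - 3) du + (-2*u) dv
  For the y component: f_2(F) = 2*u*(-2*u + 2*v + 3); d F_2 = (2) du + (0) dv
  For the z component: f_3(F) = 3; d F_3 = (0) du + (1) dv
Combining and collecting du, dv coefficients:
  coeff of du: -24*u^2 + 24*u*v + 28*u - 4*v^2 - 8*v - 3
  coeff of dv: 8*u^2 - 4*u*v - 2*u + 3
F^* omega = (-24*u^2 + 24*u*v + 28*u - 4*v^2 - 8*v - 3) du + (8*u^2 - 4*u*v - 2*u + 3) dv.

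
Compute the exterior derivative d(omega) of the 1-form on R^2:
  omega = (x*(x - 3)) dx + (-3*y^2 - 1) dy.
d(omega) = 0

For a 1-form omega = sum_i f_i dx_i, the exterior derivative is
  d(omega) = sum_{i < j} (∂f_j/∂x_i - ∂f_i/∂x_j) dx_i ∧ dx_j.

Assembling: d(omega) = 0.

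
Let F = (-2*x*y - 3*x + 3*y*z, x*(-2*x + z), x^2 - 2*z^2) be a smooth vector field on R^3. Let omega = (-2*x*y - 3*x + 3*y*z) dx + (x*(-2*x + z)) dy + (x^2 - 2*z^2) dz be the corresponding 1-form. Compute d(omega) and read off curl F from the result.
d(omega) = (-x) dy ∧ dz + (-2*x + 3*y) dz ∧ dx + (-2*x - 2*z) dx ∧ dy; curl F = (-x, -2*x + 3*y, -2*x - 2*z)

d omega = sum_{i<j} (∂f_j/∂x_i - ∂f_i/∂x_j) dx_i ∧ dx_j. Under the identification (dy ∧ dz, dz ∧ dx, dx ∧ dy) ↔ (e_x, e_y, e_z), the coefficients are exactly the components of curl F. Compute:
  ∂R/∂y - ∂Q/∂z = (0) - (x) = -x
  ∂P/∂z - ∂R/∂x = (3*y) - (2*x) = -2*x + 3*y
  ∂Q/∂x - ∂P/∂y = (-4*x + z) - (-2*x + 3*z) = -2*x - 2*z.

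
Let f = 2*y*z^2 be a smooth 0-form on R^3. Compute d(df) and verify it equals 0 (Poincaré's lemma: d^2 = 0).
d(df) = 0

Step 1: df = sum_i (∂f/∂x_i) dx_i = (0) dx + (2*z^2) dy + (4*y*z) dz.
Step 2: Apply d again. Using the 1-form formula, the coefficient of dx ∧ dy in d(df) is ∂^2 f/∂x ∂y - ∂^2 f/∂y ∂x = (0) - (0) = 0 (equality of mixed partials for smooth f).
Similarly for dx ∧ dz and dy ∧ dz — all coefficients vanish. So d(df) = 0.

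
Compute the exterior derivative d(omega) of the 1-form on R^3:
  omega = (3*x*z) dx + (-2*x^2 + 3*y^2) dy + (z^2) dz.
d(omega) = (-4*x) dx ∧ dy + (-3*x) dx ∧ dz

For a 1-form omega = sum_i f_i dx_i, the exterior derivative is
  d(omega) = sum_{i < j} (∂f_j/∂x_i - ∂f_i/∂x_j) dx_i ∧ dx_j.
  coefficient of dx ∧ dy: ∂f_2/∂x - ∂f_1/∂y = ∂(-2*x^2 + 3*y^2)/∂x - ∂(3*x*z)/∂y = -4*x
  coefficient of dx ∧ dz: ∂f_3/∂x - ∂f_1/∂z = ∂(z^2)/∂x - ∂(3*x*z)/∂z = -3*x
Assembling: d(omega) = (-4*x) dx ∧ dy + (-3*x) dx ∧ dz.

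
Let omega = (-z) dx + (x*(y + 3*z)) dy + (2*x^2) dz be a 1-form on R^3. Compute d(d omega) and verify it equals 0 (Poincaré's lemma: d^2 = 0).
d(d omega) = 0

Step 1: d omega = sum_{i<j} (∂f_j/∂x_i - ∂f_i/∂x_j) dx_i ∧ dx_j:
  coeff of dx ∧ dy: y + 3*z
  coeff of dx ∧ dz: 4*x + 1
  coeff of dy ∧ dz: -3*x
Step 2: Apply d again to each 2-form coefficient. The only possible 3-form in R^3 is dx ∧ dy ∧ dz, with coefficient
  ∂(coeff of dy∧dz)/∂x - ∂(coeff of dx∧dz)/∂y + ∂(coeff of dx∧dy)/∂z
  = ∂/∂x (-3*x) - ∂/∂y (4*x + 1) + ∂/∂z (y + 3*z).
Each of these terms simplifies to sums of mixed partials that cancel in pairs. The result is 0 (by equality of mixed partials for smooth functions — Schwarz / Clairaut).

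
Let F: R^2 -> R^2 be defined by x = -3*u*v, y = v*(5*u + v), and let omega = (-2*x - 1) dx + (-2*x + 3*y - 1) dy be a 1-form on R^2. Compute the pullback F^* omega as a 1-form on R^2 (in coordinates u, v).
F^* omega = (v*(87*u*v + 15*v^2 - 2)) du + (87*u^2*v + 57*u*v^2 - 2*u + 6*v^3 - 2*v) dv

Using F^*(f dg) = (f ∘ F) d(g ∘ F), substitute each coordinate x_i by F_i(u, v) in f_i, and replace dx_i by d F_i = (∂F_i/∂u) du + (∂F_i/∂v) dv.
  For the x component: f_1(F) = 6*u*v - 1; d F_1 = (-3*v) du + (-3*u) dv
  For the y component: f_2(F) = 21*u*v + 3*v^2 - 1; d F_2 = (5*v) du + (5*u + 2*v) dv
Combining and collecting du, dv coefficients:
  coeff of du: v*(87*u*v + 15*v^2 - 2)
  coeff of dv: 87*u^2*v + 57*u*v^2 - 2*u + 6*v^3 - 2*v
F^* omega = (v*(87*u*v + 15*v^2 - 2)) du + (87*u^2*v + 57*u*v^2 - 2*u + 6*v^3 - 2*v) dv.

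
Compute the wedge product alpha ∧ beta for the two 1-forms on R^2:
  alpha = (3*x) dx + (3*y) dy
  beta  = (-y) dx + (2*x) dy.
alpha ∧ beta = (6*x^2 + 3*y^2) dx ∧ dy

Distribute the wedge, using dx_i ∧ dx_j = -dx_j ∧ dx_i and dx_i ∧ dx_i = 0. For each pair (i, j) with i < j, the coefficient of dx_i ∧ dx_j in alpha ∧ beta is (alpha_i * beta_j - alpha_j * beta_i). Collecting: alpha ∧ beta = (6*x^2 + 3*y^2) dx ∧ dy.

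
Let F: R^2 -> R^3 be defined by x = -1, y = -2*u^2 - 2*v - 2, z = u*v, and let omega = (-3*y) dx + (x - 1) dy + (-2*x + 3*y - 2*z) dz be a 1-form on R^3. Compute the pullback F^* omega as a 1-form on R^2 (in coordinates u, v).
F^* omega = (-6*u^2*v - 2*u*v^2 + 8*u - 6*v^2 - 4*v) du + (-6*u^3 - 2*u^2*v - 6*u*v - 4*u + 4) dv

Using F^*(f dg) = (f ∘ F) d(g ∘ F), substitute each coordinate x_i by F_i(u, v) in f_i, and replace dx_i by d F_i = (∂F_i/∂u) du + (∂F_i/∂v) dv.
  For the x component: f_1(F) = 6*u^2 + 6*v + 6; d F_1 = (0) du + (0) dv
  For the y component: f_2(F) = -2; d F_2 = (-4*u) du + (-2) dv
  For the z component: f_3(F) = -6*u^2 - 2*u*v - 6*v - 4; d F_3 = (v) du + (u) dv
Combining and collecting du, dv coefficients:
  coeff of du: -6*u^2*v - 2*u*v^2 + 8*u - 6*v^2 - 4*v
  coeff of dv: -6*u^3 - 2*u^2*v - 6*u*v - 4*u + 4
F^* omega = (-6*u^2*v - 2*u*v^2 + 8*u - 6*v^2 - 4*v) du + (-6*u^3 - 2*u^2*v - 6*u*v - 4*u + 4) dv.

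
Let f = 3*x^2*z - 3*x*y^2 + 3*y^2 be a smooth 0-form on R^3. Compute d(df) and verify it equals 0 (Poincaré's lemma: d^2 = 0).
d(df) = 0

Step 1: df = sum_i (∂f/∂x_i) dx_i = (6*x*z - 3*y^2) dx + (6*y*(1 - x)) dy + (3*x^2) dz.
Step 2: Apply d again. Using the 1-form formula, the coefficient of dx ∧ dy in d(df) is ∂^2 f/∂x ∂y - ∂^2 f/∂y ∂x = (-6*y) - (-6*y) = 0 (equality of mixed partials for smooth f).
Similarly for dx ∧ dz and dy ∧ dz — all coefficients vanish. So d(df) = 0.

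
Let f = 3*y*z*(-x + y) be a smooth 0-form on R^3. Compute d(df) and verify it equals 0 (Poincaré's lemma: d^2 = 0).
d(df) = 0

Step 1: df = sum_i (∂f/∂x_i) dx_i = (-3*y*z) dx + (3*z*(-x + 2*y)) dy + (3*y*(-x + y)) dz.
Step 2: Apply d again. Using the 1-form formula, the coefficient of dx ∧ dy in d(df) is ∂^2 f/∂x ∂y - ∂^2 f/∂y ∂x = (-3*z) - (-3*z) = 0 (equality of mixed partials for smooth f).
Similarly for dx ∧ dz and dy ∧ dz — all coefficients vanish. So d(df) = 0.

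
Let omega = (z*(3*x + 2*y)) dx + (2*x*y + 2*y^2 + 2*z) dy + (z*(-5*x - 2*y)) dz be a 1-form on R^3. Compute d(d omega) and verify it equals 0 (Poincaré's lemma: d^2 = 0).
d(d omega) = 0

Step 1: d omega = sum_{i<j} (∂f_j/∂x_i - ∂f_i/∂x_j) dx_i ∧ dx_j:
  coeff of dx ∧ dy: 2*y - 2*z
  coeff of dx ∧ dz: -3*x - 2*y - 5*z
  coeff of dy ∧ dz: -2*z - 2
Step 2: Apply d again to each 2-form coefficient. The only possible 3-form in R^3 is dx ∧ dy ∧ dz, with coefficient
  ∂(coeff of dy∧dz)/∂x - ∂(coeff of dx∧dz)/∂y + ∂(coeff of dx∧dy)/∂z
  = ∂/∂x (-2*z - 2) - ∂/∂y (-3*x - 2*y - 5*z) + ∂/∂z (2*y - 2*z).
Each of these terms simplifies to sums of mixed partials that cancel in pairs. The result is 0 (by equality of mixed partials for smooth functions — Schwarz / Clairaut).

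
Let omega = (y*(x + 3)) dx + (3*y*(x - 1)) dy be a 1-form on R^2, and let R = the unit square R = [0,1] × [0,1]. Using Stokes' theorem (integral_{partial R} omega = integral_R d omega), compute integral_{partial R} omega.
integral_(partial R) omega = -2

Stokes: integral_partial_R omega = integral_R d omega with d omega = (∂Q/∂x - ∂P/∂y) dx ∧ dy.
  ∂Q/∂x = 3*y
  ∂P/∂y = x + 3
  integrand = ∂Q/∂x - ∂P/∂y = -x + 3*y - 3.
Integrating over R: integral_0^1 integral_0^1 (-x + 3*y - 3) dx dy = -2.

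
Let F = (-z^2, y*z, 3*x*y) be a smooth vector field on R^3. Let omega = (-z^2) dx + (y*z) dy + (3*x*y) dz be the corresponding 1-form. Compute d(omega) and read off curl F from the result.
d(omega) = (3*x - y) dy ∧ dz + (-3*y - 2*z) dz ∧ dx + (0) dx ∧ dy; curl F = (3*x - y, -3*y - 2*z, 0)

d omega = sum_{i<j} (∂f_j/∂x_i - ∂f_i/∂x_j) dx_i ∧ dx_j. Under the identification (dy ∧ dz, dz ∧ dx, dx ∧ dy) ↔ (e_x, e_y, e_z), the coefficients are exactly the components of curl F. Compute:
  ∂R/∂y - ∂Q/∂z = (3*x) - (y) = 3*x - y
  ∂P/∂z - ∂R/∂x = (-2*z) - (3*y) = -3*y - 2*z
  ∂Q/∂x - ∂P/∂y = (0) - (0) = 0.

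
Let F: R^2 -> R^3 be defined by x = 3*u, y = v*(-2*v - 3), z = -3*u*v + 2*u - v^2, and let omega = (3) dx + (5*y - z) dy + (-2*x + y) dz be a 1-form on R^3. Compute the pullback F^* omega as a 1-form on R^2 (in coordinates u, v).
F^* omega = (18*u*v - 12*u + 6*v^3 + 5*v^2 - 6*v + 9) du + (18*u^2 - 6*u*v^2 + 20*u*v + 6*u + 40*v^3 + 93*v^2 + 45*v) dv

Using F^*(f dg) = (f ∘ F) d(g ∘ F), substitute each coordinate x_i by F_i(u, v) in f_i, and replace dx_i by d F_i = (∂F_i/∂u) du + (∂F_i/∂v) dv.
  For the x component: f_1(F) = 3; d F_1 = (3) du + (0) dv
  For the y component: f_2(F) = 3*u*v - 2*u - 9*v^2 - 15*v; d F_2 = (0) du + (-4*v - 3) dv
  For the z component: f_3(F) = -6*u - 2*v^2 - 3*v; d F_3 = (2 - 3*v) du + (-3*u - 2*v) dv
Combining and collecting du, dv coefficients:
  coeff of du: 18*u*v - 12*u + 6*v^3 + 5*v^2 - 6*v + 9
  coeff of dv: 18*u^2 - 6*u*v^2 + 20*u*v + 6*u + 40*v^3 + 93*v^2 + 45*v
F^* omega = (18*u*v - 12*u + 6*v^3 + 5*v^2 - 6*v + 9) du + (18*u^2 - 6*u*v^2 + 20*u*v + 6*u + 40*v^3 + 93*v^2 + 45*v) dv.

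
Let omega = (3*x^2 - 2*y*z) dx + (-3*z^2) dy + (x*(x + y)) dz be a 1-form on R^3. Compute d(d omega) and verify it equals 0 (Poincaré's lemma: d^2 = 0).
d(d omega) = 0

Step 1: d omega = sum_{i<j} (∂f_j/∂x_i - ∂f_i/∂x_j) dx_i ∧ dx_j:
  coeff of dx ∧ dy: 2*z
  coeff of dx ∧ dz: 2*x + 3*y
  coeff of dy ∧ dz: x + 6*z
Step 2: Apply d again to each 2-form coefficient. The only possible 3-form in R^3 is dx ∧ dy ∧ dz, with coefficient
  ∂(coeff of dy∧dz)/∂x - ∂(coeff of dx∧dz)/∂y + ∂(coeff of dx∧dy)/∂z
  = ∂/∂x (x + 6*z) - ∂/∂y (2*x + 3*y) + ∂/∂z (2*z).
Each of these terms simplifies to sums of mixed partials that cancel in pairs. The result is 0 (by equality of mixed partials for smooth functions — Schwarz / Clairaut).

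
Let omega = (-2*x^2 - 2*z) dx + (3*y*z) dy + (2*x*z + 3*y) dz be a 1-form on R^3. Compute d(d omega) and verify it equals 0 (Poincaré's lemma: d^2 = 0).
d(d omega) = 0

Step 1: d omega = sum_{i<j} (∂f_j/∂x_i - ∂f_i/∂x_j) dx_i ∧ dx_j:
  coeff of dx ∧ dy: 0
  coeff of dx ∧ dz: 2*z + 2
  coeff of dy ∧ dz: 3 - 3*y
Step 2: Apply d again to each 2-form coefficient. The only possible 3-form in R^3 is dx ∧ dy ∧ dz, with coefficient
  ∂(coeff of dy∧dz)/∂x - ∂(coeff of dx∧dz)/∂y + ∂(coeff of dx∧dy)/∂z
  = ∂/∂x (3 - 3*y) - ∂/∂y (2*z + 2) + ∂/∂z (0).
Each of these terms simplifies to sums of mixed partials that cancel in pairs. The result is 0 (by equality of mixed partials for smooth functions — Schwarz / Clairaut).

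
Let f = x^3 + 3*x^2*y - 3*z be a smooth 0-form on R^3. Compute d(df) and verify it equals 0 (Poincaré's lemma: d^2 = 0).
d(df) = 0

Step 1: df = sum_i (∂f/∂x_i) dx_i = (3*x*(x + 2*y)) dx + (3*x^2) dy + (-3) dz.
Step 2: Apply d again. Using the 1-form formula, the coefficient of dx ∧ dy in d(df) is ∂^2 f/∂x ∂y - ∂^2 f/∂y ∂x = (6*x) - (6*x) = 0 (equality of mixed partials for smooth f).
Similarly for dx ∧ dz and dy ∧ dz — all coefficients vanish. So d(df) = 0.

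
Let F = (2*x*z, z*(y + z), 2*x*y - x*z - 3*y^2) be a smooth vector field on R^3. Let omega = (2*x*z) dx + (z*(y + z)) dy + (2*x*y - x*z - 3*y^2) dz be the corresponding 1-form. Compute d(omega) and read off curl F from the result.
d(omega) = (2*x - 7*y - 2*z) dy ∧ dz + (2*x - 2*y + z) dz ∧ dx + (0) dx ∧ dy; curl F = (2*x - 7*y - 2*z, 2*x - 2*y + z, 0)

d omega = sum_{i<j} (∂f_j/∂x_i - ∂f_i/∂x_j) dx_i ∧ dx_j. Under the identification (dy ∧ dz, dz ∧ dx, dx ∧ dy) ↔ (e_x, e_y, e_z), the coefficients are exactly the components of curl F. Compute:
  ∂R/∂y - ∂Q/∂z = (2*x - 6*y) - (y + 2*z) = 2*x - 7*y - 2*z
  ∂P/∂z - ∂R/∂x = (2*x) - (2*y - z) = 2*x - 2*y + z
  ∂Q/∂x - ∂P/∂y = (0) - (0) = 0.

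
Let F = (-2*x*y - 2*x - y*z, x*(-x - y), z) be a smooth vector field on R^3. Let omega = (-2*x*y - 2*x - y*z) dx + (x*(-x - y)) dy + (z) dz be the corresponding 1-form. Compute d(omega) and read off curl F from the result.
d(omega) = (0) dy ∧ dz + (-y) dz ∧ dx + (-y + z) dx ∧ dy; curl F = (0, -y, -y + z)

d omega = sum_{i<j} (∂f_j/∂x_i - ∂f_i/∂x_j) dx_i ∧ dx_j. Under the identification (dy ∧ dz, dz ∧ dx, dx ∧ dy) ↔ (e_x, e_y, e_z), the coefficients are exactly the components of curl F. Compute:
  ∂R/∂y - ∂Q/∂z = (0) - (0) = 0
  ∂P/∂z - ∂R/∂x = (-y) - (0) = -y
  ∂Q/∂x - ∂P/∂y = (-2*x - y) - (-2*x - z) = -y + z.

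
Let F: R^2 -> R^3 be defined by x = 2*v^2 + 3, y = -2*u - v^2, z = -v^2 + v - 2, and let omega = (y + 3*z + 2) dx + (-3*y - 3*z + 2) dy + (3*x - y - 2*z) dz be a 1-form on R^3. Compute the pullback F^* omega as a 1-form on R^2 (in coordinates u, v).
F^* omega = (-12*u - 12*v^2 + 6*v - 16) du + (-24*u*v + 2*u - 46*v^3 + 31*v^2 - 60*v + 13) dv

Using F^*(f dg) = (f ∘ F) d(g ∘ F), substitute each coordinate x_i by F_i(u, v) in f_i, and replace dx_i by d F_i = (∂F_i/∂u) du + (∂F_i/∂v) dv.
  For the x component: f_1(F) = -2*u - 4*v^2 + 3*v - 4; d F_1 = (0) du + (4*v) dv
  For the y component: f_2(F) = 6*u + 6*v^2 - 3*v + 8; d F_2 = (-2) du + (-2*v) dv
  For the z component: f_3(F) = 2*u + 9*v^2 - 2*v + 13; d F_3 = (0) du + (1 - 2*v) dv
Combining and collecting du, dv coefficients:
  coeff of du: -12*u - 12*v^2 + 6*v - 16
  coeff of dv: -24*u*v + 2*u - 46*v^3 + 31*v^2 - 60*v + 13
F^* omega = (-12*u - 12*v^2 + 6*v - 16) du + (-24*u*v + 2*u - 46*v^3 + 31*v^2 - 60*v + 13) dv.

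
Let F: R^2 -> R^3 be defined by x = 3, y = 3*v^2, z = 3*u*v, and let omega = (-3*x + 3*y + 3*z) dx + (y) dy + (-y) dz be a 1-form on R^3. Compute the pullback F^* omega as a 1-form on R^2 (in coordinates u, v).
F^* omega = (-9*v^3) du + (9*v^2*(-u + 2*v)) dv

Using F^*(f dg) = (f ∘ F) d(g ∘ F), substitute each coordinate x_i by F_i(u, v) in f_i, and replace dx_i by d F_i = (∂F_i/∂u) du + (∂F_i/∂v) dv.
  For the x component: f_1(F) = 9*u*v + 9*v^2 - 9; d F_1 = (0) du + (0) dv
  For the y component: f_2(F) = 3*v^2; d F_2 = (0) du + (6*v) dv
  For the z component: f_3(F) = -3*v^2; d F_3 = (3*v) du + (3*u) dv
Combining and collecting du, dv coefficients:
  coeff of du: -9*v^3
  coeff of dv: 9*v^2*(-u + 2*v)
F^* omega = (-9*v^3) du + (9*v^2*(-u + 2*v)) dv.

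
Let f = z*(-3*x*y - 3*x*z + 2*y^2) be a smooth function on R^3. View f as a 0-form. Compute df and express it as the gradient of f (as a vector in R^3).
df = (3*z*(-y - z)) dx + (z*(-3*x + 4*y)) dy + (-3*x*y - 6*x*z + 2*y^2) dz; grad f = (3*z*(-y - z), z*(-3*x + 4*y), -3*x*y - 6*x*z + 2*y^2)

For a 0-form f, d f = (∂f/∂x) dx + (∂f/∂y) dy + (∂f/∂z) dz. The components of the vector representation are exactly the entries of grad f in Cartesian coordinates:
  ∂f/∂x = 3*z*(-y - z)
  ∂f/∂y = z*(-3*x + 4*y)
  ∂f/∂z = -3*x*y - 6*x*z + 2*y^2.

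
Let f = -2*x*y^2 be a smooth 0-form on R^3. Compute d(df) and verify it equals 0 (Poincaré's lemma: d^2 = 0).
d(df) = 0

Step 1: df = sum_i (∂f/∂x_i) dx_i = (-2*y^2) dx + (-4*x*y) dy + (0) dz.
Step 2: Apply d again. Using the 1-form formula, the coefficient of dx ∧ dy in d(df) is ∂^2 f/∂x ∂y - ∂^2 f/∂y ∂x = (-4*y) - (-4*y) = 0 (equality of mixed partials for smooth f).
Similarly for dx ∧ dz and dy ∧ dz — all coefficients vanish. So d(df) = 0.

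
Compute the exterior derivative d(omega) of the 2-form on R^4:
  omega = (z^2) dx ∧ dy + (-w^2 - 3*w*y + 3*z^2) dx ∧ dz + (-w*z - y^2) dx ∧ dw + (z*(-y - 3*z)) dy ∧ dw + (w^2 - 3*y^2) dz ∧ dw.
d(omega) = (3*w + 2*z) dx ∧ dy ∧ dz + (-w - 3*y) dx ∧ dz ∧ dw + (2*y) dx ∧ dy ∧ dw + (-5*y + 6*z) dy ∧ dz ∧ dw

For a 2-form omega = sum_{i<j} g_{ij} dx_i ∧ dx_j, the exterior derivative is
  d(omega) = sum_{i<j} d(g_{ij}) ∧ dx_i ∧ dx_j = sum_{i<j, k} (∂g_{ij}/∂x_k) dx_k ∧ dx_i ∧ dx_j.
Expand each term, using dx_k ∧ dx_i ∧ dx_j = sgn(permutation) dx_{(a)} ∧ dx_{(b)} ∧ dx_{(c)} with (a < b < c) sorted:
  d(z^2) includes (∂/∂z)(z^2) dz = (2*z) dz, which multiplied by dx ∧ dy gives (2*z) dx ∧ dy ∧ dz
  d(-w^2 - 3*w*y + 3*z^2) includes (∂/∂y)(-w^2 - 3*w*y + 3*z^2) dy = (-3*w) dy, which multiplied by dx ∧ dz gives (3*w) dx ∧ dy ∧ dz
  d(-w^2 - 3*w*y + 3*z^2) includes (∂/∂w)(-w^2 - 3*w*y + 3*z^2) dw = (-2*w - 3*y) dw, which multiplied by dx ∧ dz gives (-2*w - 3*y) dx ∧ dz ∧ dw
  d(-w*z - y^2) includes (∂/∂y)(-w*z - y^2) dy = (-2*y) dy, which multiplied by dx ∧ dw gives (2*y) dx ∧ dy ∧ dw
  d(-w*z - y^2) includes (∂/∂z)(-w*z - y^2) dz = (-w) dz, which multiplied by dx ∧ dw gives (w) dx ∧ dz ∧ dw
  d(z*(-y - 3*z)) includes (∂/∂z)(z*(-y - 3*z)) dz = (-y - 6*z) dz, which multiplied by dy ∧ dw gives (y + 6*z) dy ∧ dz ∧ dw
  d(w^2 - 3*y^2) includes (∂/∂y)(w^2 - 3*y^2) dy = (-6*y) dy, which multiplied by dz ∧ dw gives (-6*y) dy ∧ dz ∧ dw
Collecting like 3-forms: d(omega) = (3*w + 2*z) dx ∧ dy ∧ dz + (-w - 3*y) dx ∧ dz ∧ dw + (2*y) dx ∧ dy ∧ dw + (-5*y + 6*z) dy ∧ dz ∧ dw.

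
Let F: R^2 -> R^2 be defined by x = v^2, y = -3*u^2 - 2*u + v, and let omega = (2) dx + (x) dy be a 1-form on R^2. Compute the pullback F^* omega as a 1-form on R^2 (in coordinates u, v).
F^* omega = (v^2*(-6*u - 2)) du + (v*(v + 4)) dv

Using F^*(f dg) = (f ∘ F) d(g ∘ F), substitute each coordinate x_i by F_i(u, v) in f_i, and replace dx_i by d F_i = (∂F_i/∂u) du + (∂F_i/∂v) dv.
  For the x component: f_1(F) = 2; d F_1 = (0) du + (2*v) dv
  For the y component: f_2(F) = v^2; d F_2 = (-6*u - 2) du + (1) dv
Combining and collecting du, dv coefficients:
  coeff of du: v^2*(-6*u - 2)
  coeff of dv: v*(v + 4)
F^* omega = (v^2*(-6*u - 2)) du + (v*(v + 4)) dv.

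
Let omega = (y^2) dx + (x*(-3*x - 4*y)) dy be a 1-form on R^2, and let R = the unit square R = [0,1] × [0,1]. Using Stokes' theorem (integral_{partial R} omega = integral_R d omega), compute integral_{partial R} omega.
integral_(partial R) omega = -6

Stokes: integral_partial_R omega = integral_R d omega with d omega = (∂Q/∂x - ∂P/∂y) dx ∧ dy.
  ∂Q/∂x = -6*x - 4*y
  ∂P/∂y = 2*y
  integrand = ∂Q/∂x - ∂P/∂y = -6*x - 6*y.
Integrating over R: integral_0^1 integral_0^1 (-6*x - 6*y) dx dy = -6.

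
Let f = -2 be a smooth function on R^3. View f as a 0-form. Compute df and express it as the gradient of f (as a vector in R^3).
df = (0) dx + (0) dy + (0) dz; grad f = (0, 0, 0)

For a 0-form f, d f = (∂f/∂x) dx + (∂f/∂y) dy + (∂f/∂z) dz. The components of the vector representation are exactly the entries of grad f in Cartesian coordinates:
  ∂f/∂x = 0
  ∂f/∂y = 0
  ∂f/∂z = 0.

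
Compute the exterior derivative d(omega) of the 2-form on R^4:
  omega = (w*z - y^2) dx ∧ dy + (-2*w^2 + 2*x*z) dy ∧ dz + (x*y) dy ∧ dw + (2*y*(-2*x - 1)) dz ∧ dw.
d(omega) = (w + 2*z) dx ∧ dy ∧ dz + (y + z) dx ∧ dy ∧ dw + (-4*w - 4*x - 2) dy ∧ dz ∧ dw + (-4*y) dx ∧ dz ∧ dw

For a 2-form omega = sum_{i<j} g_{ij} dx_i ∧ dx_j, the exterior derivative is
  d(omega) = sum_{i<j} d(g_{ij}) ∧ dx_i ∧ dx_j = sum_{i<j, k} (∂g_{ij}/∂x_k) dx_k ∧ dx_i ∧ dx_j.
Expand each term, using dx_k ∧ dx_i ∧ dx_j = sgn(permutation) dx_{(a)} ∧ dx_{(b)} ∧ dx_{(c)} with (a < b < c) sorted:
  d(w*z - y^2) includes (∂/∂z)(w*z - y^2) dz = (w) dz, which multiplied by dx ∧ dy gives (w) dx ∧ dy ∧ dz
  d(w*z - y^2) includes (∂/∂w)(w*z - y^2) dw = (z) dw, which multiplied by dx ∧ dy gives (z) dx ∧ dy ∧ dw
  d(-2*w^2 + 2*x*z) includes (∂/∂x)(-2*w^2 + 2*x*z) dx = (2*z) dx, which multiplied by dy ∧ dz gives (2*z) dx ∧ dy ∧ dz
  d(-2*w^2 + 2*x*z) includes (∂/∂w)(-2*w^2 + 2*x*z) dw = (-4*w) dw, which multiplied by dy ∧ dz gives (-4*w) dy ∧ dz ∧ dw
  d(x*y) includes (∂/∂x)(x*y) dx = (y) dx, which multiplied by dy ∧ dw gives (y) dx ∧ dy ∧ dw
  d(2*y*(-2*x - 1)) includes (∂/∂x)(2*y*(-2*x - 1)) dx = (-4*y) dx, which multiplied by dz ∧ dw gives (-4*y) dx ∧ dz ∧ dw
  d(2*y*(-2*x - 1)) includes (∂/∂y)(2*y*(-2*x - 1)) dy = (-4*x - 2) dy, which multiplied by dz ∧ dw gives (-4*x - 2) dy ∧ dz ∧ dw
Collecting like 3-forms: d(omega) = (w + 2*z) dx ∧ dy ∧ dz + (y + z) dx ∧ dy ∧ dw + (-4*w - 4*x - 2) dy ∧ dz ∧ dw + (-4*y) dx ∧ dz ∧ dw.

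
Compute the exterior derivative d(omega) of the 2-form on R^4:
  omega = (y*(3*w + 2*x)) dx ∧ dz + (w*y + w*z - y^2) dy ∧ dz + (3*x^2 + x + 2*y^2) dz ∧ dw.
d(omega) = (-3*w - 2*x) dx ∧ dy ∧ dz + (6*x + 3*y + 1) dx ∧ dz ∧ dw + (5*y + z) dy ∧ dz ∧ dw

For a 2-form omega = sum_{i<j} g_{ij} dx_i ∧ dx_j, the exterior derivative is
  d(omega) = sum_{i<j} d(g_{ij}) ∧ dx_i ∧ dx_j = sum_{i<j, k} (∂g_{ij}/∂x_k) dx_k ∧ dx_i ∧ dx_j.
Expand each term, using dx_k ∧ dx_i ∧ dx_j = sgn(permutation) dx_{(a)} ∧ dx_{(b)} ∧ dx_{(c)} with (a < b < c) sorted:
  d(y*(3*w + 2*x)) includes (∂/∂y)(y*(3*w + 2*x)) dy = (3*w + 2*x) dy, which multiplied by dx ∧ dz gives (-3*w - 2*x) dx ∧ dy ∧ dz
  d(y*(3*w + 2*x)) includes (∂/∂w)(y*(3*w + 2*x)) dw = (3*y) dw, which multiplied by dx ∧ dz gives (3*y) dx ∧ dz ∧ dw
  d(w*y + w*z - y^2) includes (∂/∂w)(w*y + w*z - y^2) dw = (y + z) dw, which multiplied by dy ∧ dz gives (y + z) dy ∧ dz ∧ dw
  d(3*x^2 + x + 2*y^2) includes (∂/∂x)(3*x^2 + x + 2*y^2) dx = (6*x + 1) dx, which multiplied by dz ∧ dw gives (6*x + 1) dx ∧ dz ∧ dw
  d(3*x^2 + x + 2*y^2) includes (∂/∂y)(3*x^2 + x + 2*y^2) dy = (4*y) dy, which multiplied by dz ∧ dw gives (4*y) dy ∧ dz ∧ dw
Collecting like 3-forms: d(omega) = (-3*w - 2*x) dx ∧ dy ∧ dz + (6*x + 3*y + 1) dx ∧ dz ∧ dw + (5*y + z) dy ∧ dz ∧ dw.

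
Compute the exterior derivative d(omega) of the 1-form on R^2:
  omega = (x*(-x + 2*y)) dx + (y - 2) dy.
d(omega) = (-2*x) dx ∧ dy

For a 1-form omega = sum_i f_i dx_i, the exterior derivative is
  d(omega) = sum_{i < j} (∂f_j/∂x_i - ∂f_i/∂x_j) dx_i ∧ dx_j.
  coefficient of dx ∧ dy: ∂f_2/∂x - ∂f_1/∂y = ∂(y - 2)/∂x - ∂(x*(-x + 2*y))/∂y = -2*x
Assembling: d(omega) = (-2*x) dx ∧ dy.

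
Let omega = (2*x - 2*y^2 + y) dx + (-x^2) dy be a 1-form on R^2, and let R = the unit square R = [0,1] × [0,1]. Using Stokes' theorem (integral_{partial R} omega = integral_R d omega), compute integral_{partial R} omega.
integral_(partial R) omega = 0

Stokes: integral_partial_R omega = integral_R d omega with d omega = (∂Q/∂x - ∂P/∂y) dx ∧ dy.
  ∂Q/∂x = -2*x
  ∂P/∂y = 1 - 4*y
  integrand = ∂Q/∂x - ∂P/∂y = -2*x + 4*y - 1.
Integrating over R: integral_0^1 integral_0^1 (-2*x + 4*y - 1) dx dy = 0.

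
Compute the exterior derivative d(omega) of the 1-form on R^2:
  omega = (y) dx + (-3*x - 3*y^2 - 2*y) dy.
d(omega) = (-4) dx ∧ dy

For a 1-form omega = sum_i f_i dx_i, the exterior derivative is
  d(omega) = sum_{i < j} (∂f_j/∂x_i - ∂f_i/∂x_j) dx_i ∧ dx_j.
  coefficient of dx ∧ dy: ∂f_2/∂x - ∂f_1/∂y = ∂(-3*x - 3*y^2 - 2*y)/∂x - ∂(y)/∂y = -4
Assembling: d(omega) = (-4) dx ∧ dy.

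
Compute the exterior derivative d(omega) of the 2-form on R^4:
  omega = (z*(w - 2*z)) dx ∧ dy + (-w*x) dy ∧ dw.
d(omega) = (w - 4*z) dx ∧ dy ∧ dz + (-w + z) dx ∧ dy ∧ dw

For a 2-form omega = sum_{i<j} g_{ij} dx_i ∧ dx_j, the exterior derivative is
  d(omega) = sum_{i<j} d(g_{ij}) ∧ dx_i ∧ dx_j = sum_{i<j, k} (∂g_{ij}/∂x_k) dx_k ∧ dx_i ∧ dx_j.
Expand each term, using dx_k ∧ dx_i ∧ dx_j = sgn(permutation) dx_{(a)} ∧ dx_{(b)} ∧ dx_{(c)} with (a < b < c) sorted:
  d(z*(w - 2*z)) includes (∂/∂z)(z*(w - 2*z)) dz = (w - 4*z) dz, which multiplied by dx ∧ dy gives (w - 4*z) dx ∧ dy ∧ dz
  d(z*(w - 2*z)) includes (∂/∂w)(z*(w - 2*z)) dw = (z) dw, which multiplied by dx ∧ dy gives (z) dx ∧ dy ∧ dw
  d(-w*x) includes (∂/∂x)(-w*x) dx = (-w) dx, which multiplied by dy ∧ dw gives (-w) dx ∧ dy ∧ dw
Collecting like 3-forms: d(omega) = (w - 4*z) dx ∧ dy ∧ dz + (-w + z) dx ∧ dy ∧ dw.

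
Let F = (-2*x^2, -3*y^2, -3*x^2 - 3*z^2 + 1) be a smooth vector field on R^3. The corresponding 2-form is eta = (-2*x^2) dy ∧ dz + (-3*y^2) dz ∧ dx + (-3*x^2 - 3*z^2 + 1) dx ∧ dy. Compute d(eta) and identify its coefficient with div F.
d(eta) = (-4*x - 6*y - 6*z) dx ∧ dy ∧ dz; div F = -4*x - 6*y - 6*z

For a 2-form in R^3 of the form above, applying d gives a 3-form with coefficient ∂P/∂x + ∂Q/∂y + ∂R/∂z:
  ∂P/∂x = -4*x
  ∂Q/∂y = -6*y
  ∂R/∂z = -6*z
Sum = -4*x - 6*y - 6*z, which is exactly div F.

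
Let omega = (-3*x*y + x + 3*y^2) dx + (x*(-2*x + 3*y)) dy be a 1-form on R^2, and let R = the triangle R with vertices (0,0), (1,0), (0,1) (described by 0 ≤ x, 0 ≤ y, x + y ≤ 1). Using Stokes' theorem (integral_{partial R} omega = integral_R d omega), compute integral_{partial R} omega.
integral_(partial R) omega = -2/3

Stokes: integral_partial_R omega = integral_R d omega with d omega = (∂Q/∂x - ∂P/∂y) dx ∧ dy.
  ∂Q/∂x = -4*x + 3*y
  ∂P/∂y = -3*x + 6*y
  integrand = ∂Q/∂x - ∂P/∂y = -x - 3*y.
Integrating over R: integral_0^1 integral_0^{1-x} (-x - 3*y) dy dx = -2/3.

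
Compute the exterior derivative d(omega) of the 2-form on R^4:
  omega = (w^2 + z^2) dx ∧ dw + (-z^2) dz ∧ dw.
d(omega) = (-2*z) dx ∧ dz ∧ dw

For a 2-form omega = sum_{i<j} g_{ij} dx_i ∧ dx_j, the exterior derivative is
  d(omega) = sum_{i<j} d(g_{ij}) ∧ dx_i ∧ dx_j = sum_{i<j, k} (∂g_{ij}/∂x_k) dx_k ∧ dx_i ∧ dx_j.
Expand each term, using dx_k ∧ dx_i ∧ dx_j = sgn(permutation) dx_{(a)} ∧ dx_{(b)} ∧ dx_{(c)} with (a < b < c) sorted:
  d(w^2 + z^2) includes (∂/∂z)(w^2 + z^2) dz = (2*z) dz, which multiplied by dx ∧ dw gives (-2*z) dx ∧ dz ∧ dw
Collecting like 3-forms: d(omega) = (-2*z) dx ∧ dz ∧ dw.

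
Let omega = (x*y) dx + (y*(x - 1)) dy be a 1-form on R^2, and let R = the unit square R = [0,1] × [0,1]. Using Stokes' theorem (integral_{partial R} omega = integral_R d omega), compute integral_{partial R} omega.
integral_(partial R) omega = 0

Stokes: integral_partial_R omega = integral_R d omega with d omega = (∂Q/∂x - ∂P/∂y) dx ∧ dy.
  ∂Q/∂x = y
  ∂P/∂y = x
  integrand = ∂Q/∂x - ∂P/∂y = -x + y.
Integrating over R: integral_0^1 integral_0^1 (-x + y) dx dy = 0.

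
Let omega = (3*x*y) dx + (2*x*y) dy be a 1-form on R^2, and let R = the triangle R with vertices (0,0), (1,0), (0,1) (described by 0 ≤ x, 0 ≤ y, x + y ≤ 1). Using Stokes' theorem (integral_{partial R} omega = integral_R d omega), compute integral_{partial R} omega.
integral_(partial R) omega = -1/6

Stokes: integral_partial_R omega = integral_R d omega with d omega = (∂Q/∂x - ∂P/∂y) dx ∧ dy.
  ∂Q/∂x = 2*y
  ∂P/∂y = 3*x
  integrand = ∂Q/∂x - ∂P/∂y = -3*x + 2*y.
Integrating over R: integral_0^1 integral_0^{1-x} (-3*x + 2*y) dy dx = -1/6.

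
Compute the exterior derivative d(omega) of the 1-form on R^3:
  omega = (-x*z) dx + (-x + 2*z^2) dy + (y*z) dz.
d(omega) = (-1) dx ∧ dy + (x) dx ∧ dz + (-3*z) dy ∧ dz

For a 1-form omega = sum_i f_i dx_i, the exterior derivative is
  d(omega) = sum_{i < j} (∂f_j/∂x_i - ∂f_i/∂x_j) dx_i ∧ dx_j.
  coefficient of dx ∧ dy: ∂f_2/∂x - ∂f_1/∂y = ∂(-x + 2*z^2)/∂x - ∂(-x*z)/∂y = -1
  coefficient of dx ∧ dz: ∂f_3/∂x - ∂f_1/∂z = ∂(y*z)/∂x - ∂(-x*z)/∂z = x
  coefficient of dy ∧ dz: ∂f_3/∂y - ∂f_2/∂z = ∂(y*z)/∂y - ∂(-x + 2*z^2)/∂z = -3*z
Assembling: d(omega) = (-1) dx ∧ dy + (x) dx ∧ dz + (-3*z) dy ∧ dz.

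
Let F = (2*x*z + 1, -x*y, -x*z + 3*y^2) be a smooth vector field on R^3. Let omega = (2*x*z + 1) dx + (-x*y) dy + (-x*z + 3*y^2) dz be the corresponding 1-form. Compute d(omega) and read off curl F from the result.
d(omega) = (6*y) dy ∧ dz + (2*x + z) dz ∧ dx + (-y) dx ∧ dy; curl F = (6*y, 2*x + z, -y)

d omega = sum_{i<j} (∂f_j/∂x_i - ∂f_i/∂x_j) dx_i ∧ dx_j. Under the identification (dy ∧ dz, dz ∧ dx, dx ∧ dy) ↔ (e_x, e_y, e_z), the coefficients are exactly the components of curl F. Compute:
  ∂R/∂y - ∂Q/∂z = (6*y) - (0) = 6*y
  ∂P/∂z - ∂R/∂x = (2*x) - (-z) = 2*x + z
  ∂Q/∂x - ∂P/∂y = (-y) - (0) = -y.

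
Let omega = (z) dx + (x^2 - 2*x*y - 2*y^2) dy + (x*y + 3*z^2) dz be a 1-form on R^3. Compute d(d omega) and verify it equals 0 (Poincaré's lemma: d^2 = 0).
d(d omega) = 0

Step 1: d omega = sum_{i<j} (∂f_j/∂x_i - ∂f_i/∂x_j) dx_i ∧ dx_j:
  coeff of dx ∧ dy: 2*x - 2*y
  coeff of dx ∧ dz: y - 1
  coeff of dy ∧ dz: x
Step 2: Apply d again to each 2-form coefficient. The only possible 3-form in R^3 is dx ∧ dy ∧ dz, with coefficient
  ∂(coeff of dy∧dz)/∂x - ∂(coeff of dx∧dz)/∂y + ∂(coeff of dx∧dy)/∂z
  = ∂/∂x (x) - ∂/∂y (y - 1) + ∂/∂z (2*x - 2*y).
Each of these terms simplifies to sums of mixed partials that cancel in pairs. The result is 0 (by equality of mixed partials for smooth functions — Schwarz / Clairaut).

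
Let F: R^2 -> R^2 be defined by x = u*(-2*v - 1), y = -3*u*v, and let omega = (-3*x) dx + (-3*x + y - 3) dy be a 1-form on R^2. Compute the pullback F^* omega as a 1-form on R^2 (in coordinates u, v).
F^* omega = (-21*u*v^2 - 21*u*v - 3*u + 9*v) du + (3*u*(-7*u*v - 5*u + 3)) dv

Using F^*(f dg) = (f ∘ F) d(g ∘ F), substitute each coordinate x_i by F_i(u, v) in f_i, and replace dx_i by d F_i = (∂F_i/∂u) du + (∂F_i/∂v) dv.
  For the x component: f_1(F) = 3*u*(2*v + 1); d F_1 = (-2*v - 1) du + (-2*u) dv
  For the y component: f_2(F) = 3*u*v + 3*u - 3; d F_2 = (-3*v) du + (-3*u) dv
Combining and collecting du, dv coefficients:
  coeff of du: -21*u*v^2 - 21*u*v - 3*u + 9*v
  coeff of dv: 3*u*(-7*u*v - 5*u + 3)
F^* omega = (-21*u*v^2 - 21*u*v - 3*u + 9*v) du + (3*u*(-7*u*v - 5*u + 3)) dv.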